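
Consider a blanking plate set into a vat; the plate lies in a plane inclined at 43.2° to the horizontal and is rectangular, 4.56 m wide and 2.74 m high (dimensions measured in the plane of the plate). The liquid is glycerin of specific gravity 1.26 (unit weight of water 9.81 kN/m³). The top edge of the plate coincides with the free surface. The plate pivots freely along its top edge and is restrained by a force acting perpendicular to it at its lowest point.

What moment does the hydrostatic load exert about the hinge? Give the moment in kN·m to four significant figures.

M ≈ 264.6 kN·m

γ = 1.26 × 9.81 = 12.3606 kN/m³.
Let θ = 43.2° be the plate's angle to the horizontal; measure y along the incline from where the plane meets the free surface. Vertical depth h = y·sinθ with sinθ = 0.684547.
The centroid lies 2.74/2 = 1.37 m below the top edge, so y_c = 1.37 m and h_c = 1.37 × 0.684547 = 0.937829 m.
A = 4.56 × 2.74 = 12.4944 m².
Resultant F = γ·h_c·A = 12.3606 × 0.937829 × 12.4944 = 144.837 kN.
I_c = b·h³/12 = 4.56 × 2.74³/12 = 7.81691 m⁴.
Centre of pressure: y_p = y_c + I_c/(y_c·A) = 1.37 + 7.81691/(1.37 × 12.4944) = 1.37 + 0.456666 = 1.82667 m along the plane.
The resultant acts 1.37 + 0.456666 = 1.82667 m (along the plate) below the hinge at the top edge, so the moment about the hinge is M = F × 1.82667 = 144.837 × 1.82667 = 264.569 kN·m.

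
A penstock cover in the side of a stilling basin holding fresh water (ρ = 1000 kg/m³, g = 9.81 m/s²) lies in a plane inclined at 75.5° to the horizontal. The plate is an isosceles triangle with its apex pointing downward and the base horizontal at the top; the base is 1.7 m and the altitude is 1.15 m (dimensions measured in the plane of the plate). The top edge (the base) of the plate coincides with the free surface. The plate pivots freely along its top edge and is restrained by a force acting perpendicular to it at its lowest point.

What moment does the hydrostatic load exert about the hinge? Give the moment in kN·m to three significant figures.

M ≈ 2.05 kN·m

γ = ρg = 1000 × 9.81 = 9810 N/m³ = 9.81 kN/m³.
Let θ = 75.5° be the plate's angle to the horizontal; measure y along the incline from where the plane meets the free surface. Vertical depth h = y·sinθ with sinθ = 0.968148.
With the apex down, the centroid sits h/3 = 1.15/3 = 0.383333 m below the base (the top edge), so y_c = 0.383333 m and h_c = 0.383333 × 0.968148 = 0.371123 m.
A = ½ × 1.7 × 1.15 = 0.9775 m².
Resultant F = γ·h_c·A = 9.81 × 0.371123 × 0.9775 = 3.5588 kN.
I_c = b·h³/36 = 1.7 × 1.15³/36 = 0.0718191 m⁴.
Centre of pressure: y_p = y_c + I_c/(y_c·A) = 0.383333 + 0.0718191/(0.383333 × 0.9775) = 0.383333 + 0.191667 = 0.575 m along the plane.
The resultant acts 0.383333 + 0.191667 = 0.575 m (along the plate) below the hinge at the top edge, so the moment about the hinge is M = F × 0.575 = 3.5588 × 0.575 = 2.04631 kN·m.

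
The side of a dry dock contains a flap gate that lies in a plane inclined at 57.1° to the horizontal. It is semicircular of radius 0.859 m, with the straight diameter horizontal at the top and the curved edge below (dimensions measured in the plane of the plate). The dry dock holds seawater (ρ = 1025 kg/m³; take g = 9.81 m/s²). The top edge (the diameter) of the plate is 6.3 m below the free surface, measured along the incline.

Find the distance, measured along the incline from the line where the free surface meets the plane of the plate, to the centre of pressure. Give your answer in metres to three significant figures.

γ = ρg = 1025 × 9.81 / 1000 = 10.05525 kN/m³.
Let θ = 57.1° be the plate's angle to the horizontal; measure y along the incline from where the plane meets the free surface. Vertical depth h = y·sinθ with sinθ = 0.839620.
The centroid of a semicircle lies 4r/(3π) = 0.364571 m from the diameter, here below the top edge, so y_c = 6.3 + 0.364571 = 6.66457 m and h_c = 6.66457 × 0.839620 = 5.59571 m.
A = πr²/2 = π × 0.859²/2 = 1.15906 m².
Resultant F = γ·h_c·A = 10.05525 × 5.59571 × 1.15906 = 65.216 kN.
I_c = (π/8 − 8/(9π))·r⁴ = 0.109757 × 0.859⁴ = 0.0597592 m⁴.
Centre of pressure: y_p = y_c + I_c/(y_c·A) = 6.66457 + 0.0597592/(6.66457 × 1.15906) = 6.66457 + 0.00773618 = 6.67231 m along the plane.

y_p = 6.67 m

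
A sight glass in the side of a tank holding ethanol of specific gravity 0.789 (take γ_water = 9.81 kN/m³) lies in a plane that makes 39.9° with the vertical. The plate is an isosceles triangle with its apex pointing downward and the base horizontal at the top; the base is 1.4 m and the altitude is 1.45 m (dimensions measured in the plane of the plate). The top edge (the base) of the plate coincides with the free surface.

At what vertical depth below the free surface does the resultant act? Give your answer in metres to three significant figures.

γ = 0.789 × 9.81 = 7.74009 kN/m³.
The plate makes 39.9° with the vertical, i.e. θ = 90° − 39.9° = 50.1° to the horizontal. Measuring y along the incline from the free-surface line, vertical depth h = y·sinθ with sinθ = 0.767165.
With the apex down, the centroid sits h/3 = 1.45/3 = 0.483333 m below the base (the top edge), so y_c = 0.483333 m and h_c = 0.483333 × 0.767165 = 0.370796 m.
A = ½ × 1.4 × 1.45 = 1.015 m².
Resultant F = γ·h_c·A = 7.74009 × 0.370796 × 1.015 = 2.91304 kN.
I_c = b·h³/36 = 1.4 × 1.45³/36 = 0.118558 m⁴.
Centre of pressure: y_p = y_c + I_c/(y_c·A) = 0.483333 + 0.118558/(0.483333 × 1.015) = 0.483333 + 0.241668 = 0.725001 m along the plane.
Vertically, h_p = y_p·sinθ = 0.725001 × 0.767165 = 0.556195 m.

h_p = 0.556 m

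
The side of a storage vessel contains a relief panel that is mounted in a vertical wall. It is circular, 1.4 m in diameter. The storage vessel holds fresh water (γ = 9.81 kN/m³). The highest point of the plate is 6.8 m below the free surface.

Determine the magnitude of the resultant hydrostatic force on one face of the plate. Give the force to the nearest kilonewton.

γ = 9.81 kN/m³.
The centroid is at the centre, 0.7 m below the top of the plate, so the centroid depth is h_c = 6.8 + 0.7 = 7.5 m.
A = π(0.7)² = 1.53938 m².
Resultant F = γ·h_c·A = 9.81 × 7.5 × 1.53938 = 113.26 kN.

F ≈ 113 kN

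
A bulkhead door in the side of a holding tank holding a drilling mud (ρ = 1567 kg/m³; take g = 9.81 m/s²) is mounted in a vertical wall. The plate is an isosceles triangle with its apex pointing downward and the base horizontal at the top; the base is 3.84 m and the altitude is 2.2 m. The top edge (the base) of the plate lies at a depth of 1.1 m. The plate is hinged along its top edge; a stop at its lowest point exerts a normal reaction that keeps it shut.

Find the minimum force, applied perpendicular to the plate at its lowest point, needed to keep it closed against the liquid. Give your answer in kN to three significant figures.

γ = ρg = 1567 × 9.81 / 1000 = 15.37227 kN/m³.
With the apex down, the centroid sits h/3 = 2.2/3 = 0.733333 m below the base (the top edge), so the centroid depth is h_c = 1.1 + 0.733333 = 1.83333 m.
A = ½ × 3.84 × 2.2 = 4.224 m².
Resultant F = γ·h_c·A = 15.37227 × 1.83333 × 4.224 = 119.043 kN.
I_c = b·h³/36 = 3.84 × 2.2³/36 = 1.13579 m⁴.
Centre of pressure: y_p = y_c + I_c/(y_c·A) = 1.83333 + 1.13579/(1.83333 × 4.224) = 1.83333 + 0.146667 = 1.98 m along the plane.
The resultant acts 0.733333 + 0.146667 = 0.88 m (along the plate) below the hinge at the top edge, so the moment about the hinge is M = F × 0.88 = 119.043 × 0.88 = 104.758 kN·m.
A normal force at the bottom, 2.2 m from the hinge, must supply this moment: P = 104.758/2.2 = 47.6173 kN.

P ≈ 47.6 kN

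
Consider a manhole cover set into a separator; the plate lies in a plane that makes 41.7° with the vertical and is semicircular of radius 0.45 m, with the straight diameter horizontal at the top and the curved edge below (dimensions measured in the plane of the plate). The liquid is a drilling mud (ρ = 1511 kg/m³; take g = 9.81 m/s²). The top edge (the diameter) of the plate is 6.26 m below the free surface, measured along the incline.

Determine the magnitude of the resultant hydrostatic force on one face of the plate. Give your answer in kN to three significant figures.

F ≈ 22.7 kN

γ = ρg = 1511 × 9.81 / 1000 = 14.82291 kN/m³.
The plate makes 41.7° with the vertical, i.e. θ = 90° − 41.7° = 48.3° to the horizontal. Measuring y along the incline from the free-surface line, vertical depth h = y·sinθ with sinθ = 0.746638.
The centroid of a semicircle lies 4r/(3π) = 0.190986 m from the diameter, here below the top edge, so y_c = 6.26 + 0.190986 = 6.45099 m and h_c = 6.45099 × 0.746638 = 4.81655 m.
A = πr²/2 = π × 0.45²/2 = 0.318086 m².
Resultant F = γ·h_c·A = 14.82291 × 4.81655 × 0.318086 = 22.7098 kN.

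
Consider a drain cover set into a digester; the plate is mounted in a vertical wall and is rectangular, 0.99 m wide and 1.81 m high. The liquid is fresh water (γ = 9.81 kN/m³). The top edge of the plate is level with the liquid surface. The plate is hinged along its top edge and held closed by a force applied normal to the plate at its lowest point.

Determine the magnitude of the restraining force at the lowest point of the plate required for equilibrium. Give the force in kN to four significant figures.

P ≈ 10.61 kN

γ = 9.81 kN/m³.
The centroid lies 1.81/2 = 0.905 m below the top edge, so the centroid depth is h_c = 0.905 m.
A = 0.99 × 1.81 = 1.7919 m².
Resultant F = γ·h_c·A = 9.81 × 0.905 × 1.7919 = 15.9086 kN.
I_c = b·h³/12 = 0.99 × 1.81³/12 = 0.489204 m⁴.
Centre of pressure: y_p = y_c + I_c/(y_c·A) = 0.905 + 0.489204/(0.905 × 1.7919) = 0.905 + 0.301667 = 1.20667 m along the plane.
The resultant acts 0.905 + 0.301667 = 1.20667 m (along the plate) below the hinge at the top edge, so the moment about the hinge is M = F × 1.20667 = 15.9086 × 1.20667 = 19.1964 kN·m.
A normal force at the bottom, 1.81 m from the hinge, must supply this moment: P = 19.1964/1.81 = 10.6057 kN.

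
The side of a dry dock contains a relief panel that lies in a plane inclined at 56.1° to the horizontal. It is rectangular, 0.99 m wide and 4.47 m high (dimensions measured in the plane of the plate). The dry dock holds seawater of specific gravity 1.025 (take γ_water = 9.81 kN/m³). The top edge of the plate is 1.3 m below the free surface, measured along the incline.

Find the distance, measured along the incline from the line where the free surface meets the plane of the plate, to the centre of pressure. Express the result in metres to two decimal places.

y_p = 4.01 m

γ = 1.025 × 9.81 = 10.05525 kN/m³.
Let θ = 56.1° be the plate's angle to the horizontal; measure y along the incline from where the plane meets the free surface. Vertical depth h = y·sinθ with sinθ = 0.830012.
The centroid lies 4.47/2 = 2.235 m below the top edge, so y_c = 1.3 + 2.235 = 3.535 m and h_c = 3.535 × 0.830012 = 2.93409 m.
A = 0.99 × 4.47 = 4.4253 m².
Resultant F = γ·h_c·A = 10.05525 × 2.93409 × 4.4253 = 130.56 kN.
I_c = b·h³/12 = 0.99 × 4.47³/12 = 7.36846 m⁴.
Centre of pressure: y_p = y_c + I_c/(y_c·A) = 3.535 + 7.36846/(3.535 × 4.4253) = 3.535 + 0.471026 = 4.00603 m along the plane.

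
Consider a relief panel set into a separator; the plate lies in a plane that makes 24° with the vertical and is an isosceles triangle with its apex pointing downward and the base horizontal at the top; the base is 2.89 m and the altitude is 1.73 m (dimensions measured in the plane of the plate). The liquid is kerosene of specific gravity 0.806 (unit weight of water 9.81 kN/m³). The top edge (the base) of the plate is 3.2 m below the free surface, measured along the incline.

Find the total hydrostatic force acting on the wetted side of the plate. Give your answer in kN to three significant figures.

F ≈ 68.2 kN

γ = 0.806 × 9.81 = 7.90686 kN/m³.
The plate makes 24° with the vertical, i.e. θ = 90° − 24° = 66° to the horizontal. Measuring y along the incline from the free-surface line, vertical depth h = y·sinθ with sinθ = 0.913545.
With the apex down, the centroid sits h/3 = 1.73/3 = 0.576667 m below the base (the top edge), so y_c = 3.2 + 0.576667 = 3.77667 m and h_c = 3.77667 × 0.913545 = 3.45016 m.
A = ½ × 2.89 × 1.73 = 2.49985 m².
Resultant F = γ·h_c·A = 7.90686 × 3.45016 × 2.49985 = 68.1957 kN.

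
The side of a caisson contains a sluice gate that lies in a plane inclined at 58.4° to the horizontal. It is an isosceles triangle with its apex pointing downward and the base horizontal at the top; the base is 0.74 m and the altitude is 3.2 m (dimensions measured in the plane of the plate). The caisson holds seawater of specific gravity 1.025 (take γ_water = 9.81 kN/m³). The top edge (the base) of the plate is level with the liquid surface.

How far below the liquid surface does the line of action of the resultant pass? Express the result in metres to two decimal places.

h_p = 1.36 m

γ = 1.025 × 9.81 = 10.05525 kN/m³.
Let θ = 58.4° be the plate's angle to the horizontal; measure y along the incline from where the plane meets the free surface. Vertical depth h = y·sinθ with sinθ = 0.851727.
With the apex down, the centroid sits h/3 = 3.2/3 = 1.06667 m below the base (the top edge), so y_c = 1.06667 m and h_c = 1.06667 × 0.851727 = 0.908512 m.
A = ½ × 0.74 × 3.2 = 1.184 m².
Resultant F = γ·h_c·A = 10.05525 × 0.908512 × 1.184 = 10.8162 kN.
I_c = b·h³/36 = 0.74 × 3.2³/36 = 0.673564 m⁴.
Centre of pressure: y_p = y_c + I_c/(y_c·A) = 1.06667 + 0.673564/(1.06667 × 1.184) = 1.06667 + 0.533331 = 1.6 m along the plane.
Vertically, h_p = y_p·sinθ = 1.6 × 0.851727 = 1.36276 m.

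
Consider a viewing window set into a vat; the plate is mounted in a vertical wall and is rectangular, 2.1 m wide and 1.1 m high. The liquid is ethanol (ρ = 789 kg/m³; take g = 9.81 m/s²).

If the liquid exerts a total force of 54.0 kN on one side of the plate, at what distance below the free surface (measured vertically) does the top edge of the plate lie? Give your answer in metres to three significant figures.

γ = ρg = 789 × 9.81 / 1000 = 7.74009 kN/m³.
A = 2.1 × 1.1 = 2.31 m².
From F = γ·h_c·A, the centroid depth is h_c = 54.0/(7.74009 × 2.31) = 3.0202 m.
The centroid lies 1.1/2 = 0.55 m below the top edge, so the top edge sits at h_top = 3.0202 − 0.55 = 2.4702 m below the surface.

d_top ≈ 2.47 m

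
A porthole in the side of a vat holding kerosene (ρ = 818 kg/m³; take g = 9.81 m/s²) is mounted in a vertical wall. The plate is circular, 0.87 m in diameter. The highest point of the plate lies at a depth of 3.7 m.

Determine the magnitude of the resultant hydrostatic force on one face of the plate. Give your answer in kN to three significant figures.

F ≈ 19.7 kN

γ = ρg = 818 × 9.81 / 1000 = 8.02458 kN/m³.
The centroid is at the centre, 0.435 m below the top of the plate, so the centroid depth is h_c = 3.7 + 0.435 = 4.135 m.
A = π(0.435)² = 0.594468 m².
Resultant F = γ·h_c·A = 8.02458 × 4.135 × 0.594468 = 19.7254 kN.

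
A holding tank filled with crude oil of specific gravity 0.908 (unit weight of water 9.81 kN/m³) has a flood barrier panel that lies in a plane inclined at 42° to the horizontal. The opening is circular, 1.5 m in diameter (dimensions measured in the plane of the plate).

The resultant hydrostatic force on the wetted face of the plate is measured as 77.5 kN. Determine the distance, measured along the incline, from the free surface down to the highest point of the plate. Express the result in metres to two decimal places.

γ = 0.908 × 9.81 = 8.90748 kN/m³.
A = π(0.75)² = 1.76715 m².
From F = γ·h_c·A, the centroid depth is h_c = 77.5/(8.90748 × 1.76715) = 4.92349 m.
Let θ = 42° be the plate's angle to the horizontal; measure y along the incline from where the plane meets the free surface. Vertical depth h = y·sinθ with sinθ = 0.669131.
Along the incline, y_c = h_c/sinθ = 4.92349/0.669131 = 7.35804 m.
The centroid is at the centre, 0.75 m below the top of the plate, so the highest point sits at y_top = 7.35804 − 0.75 = 6.60804 m along the incline.

y_top ≈ 6.61 m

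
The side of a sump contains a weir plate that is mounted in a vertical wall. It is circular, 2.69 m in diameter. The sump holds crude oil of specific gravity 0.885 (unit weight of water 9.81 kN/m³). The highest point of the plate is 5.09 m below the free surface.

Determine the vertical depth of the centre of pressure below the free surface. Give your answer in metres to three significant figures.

γ = 0.885 × 9.81 = 8.68185 kN/m³.
The centroid is at the centre, 1.345 m below the top of the plate, so the centroid depth is h_c = 5.09 + 1.345 = 6.435 m.
A = π(1.345)² = 5.68322 m².
Resultant F = γ·h_c·A = 8.68185 × 6.435 × 5.68322 = 317.508 kN.
I_c = πr⁴/4 = π × 1.345⁴/4 = 2.57027 m⁴.
Centre of pressure: y_p = y_c + I_c/(y_c·A) = 6.435 + 2.57027/(6.435 × 5.68322) = 6.435 + 0.0702806 = 6.50528 m along the plane.

h_p = 6.51 m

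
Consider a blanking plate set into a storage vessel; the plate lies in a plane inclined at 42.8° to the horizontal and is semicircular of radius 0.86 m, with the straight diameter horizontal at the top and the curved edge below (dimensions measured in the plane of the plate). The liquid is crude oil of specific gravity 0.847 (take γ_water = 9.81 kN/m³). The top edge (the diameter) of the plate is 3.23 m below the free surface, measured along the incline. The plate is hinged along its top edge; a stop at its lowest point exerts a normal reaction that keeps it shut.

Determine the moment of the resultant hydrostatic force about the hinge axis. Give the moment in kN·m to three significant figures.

M ≈ 8.95 kN·m

γ = 0.847 × 9.81 = 8.30907 kN/m³.
Let θ = 42.8° be the plate's angle to the horizontal; measure y along the incline from where the plane meets the free surface. Vertical depth h = y·sinθ with sinθ = 0.679441.
The centroid of a semicircle lies 4r/(3π) = 0.364995 m from the diameter, here below the top edge, so y_c = 3.23 + 0.364995 = 3.59499 m and h_c = 3.59499 × 0.679441 = 2.44258 m.
A = πr²/2 = π × 0.86²/2 = 1.16176 m².
Resultant F = γ·h_c·A = 8.30907 × 2.44258 × 1.16176 = 23.5786 kN.
I_c = (π/8 − 8/(9π))·r⁴ = 0.109757 × 0.86⁴ = 0.060038 m⁴.
Centre of pressure: y_p = y_c + I_c/(y_c·A) = 3.59499 + 0.060038/(3.59499 × 1.16176) = 3.59499 + 0.0143751 = 3.60937 m along the plane.
The resultant acts 0.364995 + 0.0143751 = 0.37937 m (along the plate) below the hinge at the top edge, so the moment about the hinge is M = F × 0.37937 = 23.5786 × 0.37937 = 8.94501 kN·m.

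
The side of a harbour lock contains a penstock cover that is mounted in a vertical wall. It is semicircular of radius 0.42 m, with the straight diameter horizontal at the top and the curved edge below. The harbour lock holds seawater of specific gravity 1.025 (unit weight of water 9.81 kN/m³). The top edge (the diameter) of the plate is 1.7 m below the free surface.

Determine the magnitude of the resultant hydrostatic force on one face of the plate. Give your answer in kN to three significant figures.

γ = 1.025 × 9.81 = 10.05525 kN/m³.
The centroid of a semicircle lies 4r/(3π) = 0.178254 m from the diameter, here below the top edge, so the centroid depth is h_c = 1.7 + 0.178254 = 1.87825 m.
A = πr²/2 = π × 0.42²/2 = 0.277088 m².
Resultant F = γ·h_c·A = 10.05525 × 1.87825 × 0.277088 = 5.23316 kN.

F ≈ 5.23 kN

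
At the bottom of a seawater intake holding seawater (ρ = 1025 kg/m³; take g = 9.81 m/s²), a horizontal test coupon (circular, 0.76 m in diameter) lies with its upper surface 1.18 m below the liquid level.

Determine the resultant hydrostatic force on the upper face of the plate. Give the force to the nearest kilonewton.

F ≈ 5 kN

γ = ρg = 1025 × 9.81 / 1000 = 10.05525 kN/m³.
The plate is horizontal, so pressure is uniform at p = γ·h = 10.05525 × 1.18 = 11.8652 kN/m².
A = π(0.38)² = 0.453646 m².
F = p·A = 11.8652 × 0.453646 = 5.3826 kN.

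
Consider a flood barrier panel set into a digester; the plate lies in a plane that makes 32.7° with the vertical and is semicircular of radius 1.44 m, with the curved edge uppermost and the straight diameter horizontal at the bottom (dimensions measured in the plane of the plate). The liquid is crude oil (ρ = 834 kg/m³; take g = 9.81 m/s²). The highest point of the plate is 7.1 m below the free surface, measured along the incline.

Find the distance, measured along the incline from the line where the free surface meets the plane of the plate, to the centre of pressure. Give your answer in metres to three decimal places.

γ = ρg = 834 × 9.81 / 1000 = 8.18154 kN/m³.
The plate makes 32.7° with the vertical, i.e. θ = 90° − 32.7° = 57.3° to the horizontal. Measuring y along the incline from the free-surface line, vertical depth h = y·sinθ with sinθ = 0.841511.
The centroid lies 4r/(3π) = 0.611155 m above the diameter, so r − 4r/(3π) = 1.44 − 0.611155 = 0.828845 m below the topmost point, so y_c = 7.1 + 0.828845 = 7.92884 m and h_c = 7.92884 × 0.841511 = 6.67221 m.
A = πr²/2 = π × 1.44²/2 = 3.2572 m².
Resultant F = γ·h_c·A = 8.18154 × 6.67221 × 3.2572 = 177.807 kN.
I_c = (π/8 − 8/(9π))·r⁴ = 0.109757 × 1.44⁴ = 0.471935 m⁴.
Centre of pressure: y_p = y_c + I_c/(y_c·A) = 7.92884 + 0.471935/(7.92884 × 3.2572) = 7.92884 + 0.0182738 = 7.94711 m along the plane.

y_p = 7.947 m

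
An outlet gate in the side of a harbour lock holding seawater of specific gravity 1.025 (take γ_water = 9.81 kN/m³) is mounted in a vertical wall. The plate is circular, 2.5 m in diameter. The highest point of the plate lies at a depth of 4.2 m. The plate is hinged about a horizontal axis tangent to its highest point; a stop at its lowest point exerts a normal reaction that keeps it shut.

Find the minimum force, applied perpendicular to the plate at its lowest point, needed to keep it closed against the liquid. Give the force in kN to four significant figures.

P ≈ 142.2 kN

γ = 1.025 × 9.81 = 10.05525 kN/m³.
The centroid is at the centre, 1.25 m below the top of the plate, so the centroid depth is h_c = 4.2 + 1.25 = 5.45 m.
A = π(1.25)² = 4.90874 m².
Resultant F = γ·h_c·A = 10.05525 × 5.45 × 4.90874 = 269.004 kN.
I_c = πr⁴/4 = π × 1.25⁴/4 = 1.91748 m⁴.
Centre of pressure: y_p = y_c + I_c/(y_c·A) = 5.45 + 1.91748/(5.45 × 4.90874) = 5.45 + 0.0716744 = 5.52167 m along the plane.
The resultant acts 1.25 + 0.0716744 = 1.32167 m (along the plate) below the hinge at the top edge, so the moment about the hinge is M = F × 1.32167 = 269.004 × 1.32167 = 355.535 kN·m.
A normal force at the bottom, 2.5 m from the hinge, must supply this moment: P = 355.535/2.5 = 142.214 kN.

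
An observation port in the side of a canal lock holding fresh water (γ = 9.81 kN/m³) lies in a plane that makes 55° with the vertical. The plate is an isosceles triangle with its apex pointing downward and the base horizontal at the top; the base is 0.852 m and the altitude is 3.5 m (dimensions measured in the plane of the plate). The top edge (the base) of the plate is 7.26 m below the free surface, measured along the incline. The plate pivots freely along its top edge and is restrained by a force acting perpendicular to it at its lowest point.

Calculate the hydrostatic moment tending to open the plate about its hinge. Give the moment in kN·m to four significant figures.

γ = 9.81 kN/m³.
The plate makes 55° with the vertical, i.e. θ = 90° − 55° = 35° to the horizontal. Measuring y along the incline from the free-surface line, vertical depth h = y·sinθ with sinθ = 0.573576.
With the apex down, the centroid sits h/3 = 3.5/3 = 1.16667 m below the base (the top edge), so y_c = 7.26 + 1.16667 = 8.42667 m and h_c = 8.42667 × 0.573576 = 4.83334 m.
A = ½ × 0.852 × 3.5 = 1.491 m².
Resultant F = γ·h_c·A = 9.81 × 4.83334 × 1.491 = 70.6959 kN.
I_c = b·h³/36 = 0.852 × 3.5³/36 = 1.01471 m⁴.
Centre of pressure: y_p = y_c + I_c/(y_c·A) = 8.42667 + 1.01471/(8.42667 × 1.491) = 8.42667 + 0.0807622 = 8.50743 m along the plane.
The resultant acts 1.16667 + 0.0807622 = 1.24743 m (along the plate) below the hinge at the top edge, so the moment about the hinge is M = F × 1.24743 = 70.6959 × 1.24743 = 88.1882 kN·m.

M ≈ 88.19 kN·m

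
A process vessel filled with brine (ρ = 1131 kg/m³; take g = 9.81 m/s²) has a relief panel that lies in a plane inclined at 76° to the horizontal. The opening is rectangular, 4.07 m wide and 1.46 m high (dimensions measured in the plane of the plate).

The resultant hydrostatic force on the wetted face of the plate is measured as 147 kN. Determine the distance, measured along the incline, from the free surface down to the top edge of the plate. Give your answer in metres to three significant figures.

γ = ρg = 1131 × 9.81 / 1000 = 11.09511 kN/m³.
A = 4.07 × 1.46 = 5.9422 m².
From F = γ·h_c·A, the centroid depth is h_c = 147/(11.09511 × 5.9422) = 2.22966 m.
Let θ = 76° be the plate's angle to the horizontal; measure y along the incline from where the plane meets the free surface. Vertical depth h = y·sinθ with sinθ = 0.970296.
Along the incline, y_c = h_c/sinθ = 2.22966/0.970296 = 2.29792 m.
The centroid lies 1.46/2 = 0.73 m below the top edge, so the top edge sits at y_top = 2.29792 − 0.73 = 1.56792 m along the incline.

y_top ≈ 1.57 m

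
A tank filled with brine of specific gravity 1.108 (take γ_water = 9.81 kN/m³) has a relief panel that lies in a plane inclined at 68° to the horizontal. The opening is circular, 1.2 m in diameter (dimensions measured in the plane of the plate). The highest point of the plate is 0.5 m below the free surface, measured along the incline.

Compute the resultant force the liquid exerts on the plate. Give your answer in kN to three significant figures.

γ = 1.108 × 9.81 = 10.86948 kN/m³.
Let θ = 68° be the plate's angle to the horizontal; measure y along the incline from where the plane meets the free surface. Vertical depth h = y·sinθ with sinθ = 0.927184.
The centroid is at the centre, 0.6 m below the top of the plate, so y_c = 0.5 + 0.6 = 1.1 m and h_c = 1.1 × 0.927184 = 1.0199 m.
A = π(0.6)² = 1.13097 m².
Resultant F = γ·h_c·A = 10.86948 × 1.0199 × 1.13097 = 12.5377 kN.

F ≈ 12.5 kN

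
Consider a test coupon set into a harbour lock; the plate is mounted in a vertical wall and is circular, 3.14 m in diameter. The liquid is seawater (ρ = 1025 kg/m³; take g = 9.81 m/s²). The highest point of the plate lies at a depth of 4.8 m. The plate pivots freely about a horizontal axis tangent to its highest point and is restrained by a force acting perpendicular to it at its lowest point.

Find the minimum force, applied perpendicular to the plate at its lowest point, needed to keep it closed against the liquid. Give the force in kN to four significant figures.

P ≈ 263.3 kN

γ = ρg = 1025 × 9.81 / 1000 = 10.05525 kN/m³.
The centroid is at the centre, 1.57 m below the top of the plate, so the centroid depth is h_c = 4.8 + 1.57 = 6.37 m.
A = π(1.57)² = 7.74371 m².
Resultant F = γ·h_c·A = 10.05525 × 6.37 × 7.74371 = 496 kN.
I_c = πr⁴/4 = π × 1.57⁴/4 = 4.77187 m⁴.
Centre of pressure: y_p = y_c + I_c/(y_c·A) = 6.37 + 4.77187/(6.37 × 7.74371) = 6.37 + 0.0967387 = 6.46674 m along the plane.
The resultant acts 1.57 + 0.0967387 = 1.66674 m (along the plate) below the hinge at the top edge, so the moment about the hinge is M = F × 1.66674 = 496 × 1.66674 = 826.703 kN·m.
A normal force at the bottom, 3.14 m from the hinge, must supply this moment: P = 826.703/3.14 = 263.281 kN.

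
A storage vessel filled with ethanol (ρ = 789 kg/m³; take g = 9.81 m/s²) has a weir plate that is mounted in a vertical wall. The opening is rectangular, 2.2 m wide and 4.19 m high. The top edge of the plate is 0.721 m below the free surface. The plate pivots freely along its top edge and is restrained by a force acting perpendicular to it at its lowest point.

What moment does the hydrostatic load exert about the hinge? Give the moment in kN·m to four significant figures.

γ = ρg = 789 × 9.81 / 1000 = 7.74009 kN/m³.
The centroid lies 4.19/2 = 2.095 m below the top edge, so the centroid depth is h_c = 0.721 + 2.095 = 2.816 m.
A = 2.2 × 4.19 = 9.218 m².
Resultant F = γ·h_c·A = 7.74009 × 2.816 × 9.218 = 200.916 kN.
I_c = b·h³/12 = 2.2 × 4.19³/12 = 13.486 m⁴.
Centre of pressure: y_p = y_c + I_c/(y_c·A) = 2.816 + 13.486/(2.816 × 9.218) = 2.816 + 0.519534 = 3.33553 m along the plane.
The resultant acts 2.095 + 0.519534 = 2.61453 m (along the plate) below the hinge at the top edge, so the moment about the hinge is M = F × 2.61453 = 200.916 × 2.61453 = 525.301 kN·m.

M ≈ 525.3 kN·m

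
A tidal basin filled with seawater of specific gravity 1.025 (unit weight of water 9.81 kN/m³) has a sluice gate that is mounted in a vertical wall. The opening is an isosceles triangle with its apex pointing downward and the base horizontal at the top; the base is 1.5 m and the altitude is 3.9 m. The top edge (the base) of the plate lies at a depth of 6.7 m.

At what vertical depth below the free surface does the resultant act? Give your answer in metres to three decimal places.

γ = 1.025 × 9.81 = 10.05525 kN/m³.
With the apex down, the centroid sits h/3 = 3.9/3 = 1.3 m below the base (the top edge), so the centroid depth is h_c = 6.7 + 1.3 = 8 m.
A = ½ × 1.5 × 3.9 = 2.925 m².
Resultant F = γ·h_c·A = 10.05525 × 8 × 2.925 = 235.293 kN.
I_c = b·h³/36 = 1.5 × 3.9³/36 = 2.47162 m⁴.
Centre of pressure: y_p = y_c + I_c/(y_c·A) = 8 + 2.47162/(8 × 2.925) = 8 + 0.105625 = 8.10562 m along the plane.

h_p = 8.106 m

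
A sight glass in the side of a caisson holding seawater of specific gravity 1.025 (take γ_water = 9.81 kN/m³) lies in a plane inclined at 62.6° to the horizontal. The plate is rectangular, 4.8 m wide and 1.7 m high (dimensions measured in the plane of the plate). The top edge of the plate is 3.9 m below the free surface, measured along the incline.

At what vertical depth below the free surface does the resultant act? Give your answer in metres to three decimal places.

h_p = 4.262 m

γ = 1.025 × 9.81 = 10.05525 kN/m³.
Let θ = 62.6° be the plate's angle to the horizontal; measure y along the incline from where the plane meets the free surface. Vertical depth h = y·sinθ with sinθ = 0.887815.
The centroid lies 1.7/2 = 0.85 m below the top edge, so y_c = 3.9 + 0.85 = 4.75 m and h_c = 4.75 × 0.887815 = 4.21712 m.
A = 4.8 × 1.7 = 8.16 m².
Resultant F = γ·h_c·A = 10.05525 × 4.21712 × 8.16 = 346.018 kN.
I_c = b·h³/12 = 4.8 × 1.7³/12 = 1.9652 m⁴.
Centre of pressure: y_p = y_c + I_c/(y_c·A) = 4.75 + 1.9652/(4.75 × 8.16) = 4.75 + 0.0507018 = 4.8007 m along the plane.
Vertically, h_p = y_p·sinθ = 4.8007 × 0.887815 = 4.26213 m.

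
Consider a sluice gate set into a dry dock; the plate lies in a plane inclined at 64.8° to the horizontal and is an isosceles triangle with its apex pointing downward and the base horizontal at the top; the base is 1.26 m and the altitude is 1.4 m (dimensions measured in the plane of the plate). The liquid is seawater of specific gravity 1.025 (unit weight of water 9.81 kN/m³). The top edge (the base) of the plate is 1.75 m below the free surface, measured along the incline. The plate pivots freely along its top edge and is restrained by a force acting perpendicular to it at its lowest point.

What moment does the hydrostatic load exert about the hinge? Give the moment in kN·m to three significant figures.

γ = 1.025 × 9.81 = 10.05525 kN/m³.
Let θ = 64.8° be the plate's angle to the horizontal; measure y along the incline from where the plane meets the free surface. Vertical depth h = y·sinθ with sinθ = 0.904827.
With the apex down, the centroid sits h/3 = 1.4/3 = 0.466667 m below the base (the top edge), so y_c = 1.75 + 0.466667 = 2.21667 m and h_c = 2.21667 × 0.904827 = 2.0057 m.
A = ½ × 1.26 × 1.4 = 0.882 m².
Resultant F = γ·h_c·A = 10.05525 × 2.0057 × 0.882 = 17.788 kN.
I_c = b·h³/36 = 1.26 × 1.4³/36 = 0.09604 m⁴.
Centre of pressure: y_p = y_c + I_c/(y_c·A) = 2.21667 + 0.09604/(2.21667 × 0.882) = 2.21667 + 0.0491227 = 2.26579 m along the plane.
The resultant acts 0.466667 + 0.0491227 = 0.51579 m (along the plate) below the hinge at the top edge, so the moment about the hinge is M = F × 0.51579 = 17.788 × 0.51579 = 9.17487 kN·m.

M ≈ 9.17 kN·m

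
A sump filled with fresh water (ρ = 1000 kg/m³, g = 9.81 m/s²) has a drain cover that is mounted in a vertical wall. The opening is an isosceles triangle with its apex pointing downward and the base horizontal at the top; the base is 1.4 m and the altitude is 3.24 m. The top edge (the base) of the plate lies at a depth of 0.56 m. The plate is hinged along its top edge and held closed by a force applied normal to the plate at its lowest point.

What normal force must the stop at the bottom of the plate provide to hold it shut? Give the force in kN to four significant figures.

γ = ρg = 1000 × 9.81 = 9810 N/m³ = 9.81 kN/m³.
With the apex down, the centroid sits h/3 = 3.24/3 = 1.08 m below the base (the top edge), so the centroid depth is h_c = 0.56 + 1.08 = 1.64 m.
A = ½ × 1.4 × 3.24 = 2.268 m².
Resultant F = γ·h_c·A = 9.81 × 1.64 × 2.268 = 36.4885 kN.
I_c = b·h³/36 = 1.4 × 3.24³/36 = 1.3227 m⁴.
Centre of pressure: y_p = y_c + I_c/(y_c·A) = 1.64 + 1.3227/(1.64 × 2.268) = 1.64 + 0.35561 = 1.99561 m along the plane.
The resultant acts 1.08 + 0.35561 = 1.43561 m (along the plate) below the hinge at the top edge, so the moment about the hinge is M = F × 1.43561 = 36.4885 × 1.43561 = 52.3833 kN·m.
A normal force at the bottom, 3.24 m from the hinge, must supply this moment: P = 52.3833/3.24 = 16.1677 kN.

P ≈ 16.17 kN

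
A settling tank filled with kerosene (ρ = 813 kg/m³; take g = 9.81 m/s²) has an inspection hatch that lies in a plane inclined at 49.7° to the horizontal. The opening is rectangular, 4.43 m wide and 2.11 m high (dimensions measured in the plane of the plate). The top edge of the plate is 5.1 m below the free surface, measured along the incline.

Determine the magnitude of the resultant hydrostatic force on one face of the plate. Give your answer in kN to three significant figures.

F ≈ 350 kN

γ = ρg = 813 × 9.81 / 1000 = 7.97553 kN/m³.
Let θ = 49.7° be the plate's angle to the horizontal; measure y along the incline from where the plane meets the free surface. Vertical depth h = y·sinθ with sinθ = 0.762668.
The centroid lies 2.11/2 = 1.055 m below the top edge, so y_c = 5.1 + 1.055 = 6.155 m and h_c = 6.155 × 0.762668 = 4.69422 m.
A = 4.43 × 2.11 = 9.3473 m².
Resultant F = γ·h_c·A = 7.97553 × 4.69422 × 9.3473 = 349.953 kN.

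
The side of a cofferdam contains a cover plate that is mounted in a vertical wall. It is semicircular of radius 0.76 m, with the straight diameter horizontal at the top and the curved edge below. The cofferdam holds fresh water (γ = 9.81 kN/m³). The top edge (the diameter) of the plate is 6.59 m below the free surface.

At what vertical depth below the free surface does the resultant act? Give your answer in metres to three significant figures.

h_p = 6.92 m

γ = 9.81 kN/m³.
The centroid of a semicircle lies 4r/(3π) = 0.322554 m from the diameter, here below the top edge, so the centroid depth is h_c = 6.59 + 0.322554 = 6.91255 m.
A = πr²/2 = π × 0.76²/2 = 0.907292 m².
Resultant F = γ·h_c·A = 9.81 × 6.91255 × 0.907292 = 61.5254 kN.
I_c = (π/8 − 8/(9π))·r⁴ = 0.109757 × 0.76⁴ = 0.0366173 m⁴.
Centre of pressure: y_p = y_c + I_c/(y_c·A) = 6.91255 + 0.0366173/(6.91255 × 0.907292) = 6.91255 + 0.0058385 = 6.91839 m along the plane.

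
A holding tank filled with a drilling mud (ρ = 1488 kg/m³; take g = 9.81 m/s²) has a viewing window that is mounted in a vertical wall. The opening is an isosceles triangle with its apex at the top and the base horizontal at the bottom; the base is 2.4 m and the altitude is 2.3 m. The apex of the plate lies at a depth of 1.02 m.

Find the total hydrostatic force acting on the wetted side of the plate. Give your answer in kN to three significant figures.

γ = ρg = 1488 × 9.81 / 1000 = 14.59728 kN/m³.
With the apex up, the centroid sits 2h/3 = 2 × 2.3/3 = 1.53333 m below the apex, so the centroid depth is h_c = 1.02 + 1.53333 = 2.55333 m.
A = ½ × 2.4 × 2.3 = 2.76 m².
Resultant F = γ·h_c·A = 14.59728 × 2.55333 × 2.76 = 102.87 kN.

F ≈ 103 kN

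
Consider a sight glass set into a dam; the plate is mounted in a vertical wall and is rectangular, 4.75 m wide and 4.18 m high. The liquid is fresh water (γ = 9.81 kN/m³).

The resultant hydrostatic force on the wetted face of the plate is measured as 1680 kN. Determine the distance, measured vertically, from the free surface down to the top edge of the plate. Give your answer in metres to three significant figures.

d_top ≈ 6.54 m

γ = 9.81 kN/m³.
A = 4.75 × 4.18 = 19.855 m².
From F = γ·h_c·A, the centroid depth is h_c = 1680/(9.81 × 19.855) = 8.62522 m.
The centroid lies 4.18/2 = 2.09 m below the top edge, so the top edge sits at h_top = 8.62522 − 2.09 = 6.53522 m below the surface.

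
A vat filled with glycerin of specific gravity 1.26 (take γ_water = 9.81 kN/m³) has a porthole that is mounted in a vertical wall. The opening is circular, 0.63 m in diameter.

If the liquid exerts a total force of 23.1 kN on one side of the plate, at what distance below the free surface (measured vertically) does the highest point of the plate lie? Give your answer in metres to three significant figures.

γ = 1.26 × 9.81 = 12.3606 kN/m³.
A = π(0.315)² = 0.311725 m².
From F = γ·h_c·A, the centroid depth is h_c = 23.1/(12.3606 × 0.311725) = 5.99516 m.
The centroid is at the centre, 0.315 m below the top of the plate, so the highest point sits at h_top = 5.99516 − 0.315 = 5.68016 m below the surface.

d_top ≈ 5.68 m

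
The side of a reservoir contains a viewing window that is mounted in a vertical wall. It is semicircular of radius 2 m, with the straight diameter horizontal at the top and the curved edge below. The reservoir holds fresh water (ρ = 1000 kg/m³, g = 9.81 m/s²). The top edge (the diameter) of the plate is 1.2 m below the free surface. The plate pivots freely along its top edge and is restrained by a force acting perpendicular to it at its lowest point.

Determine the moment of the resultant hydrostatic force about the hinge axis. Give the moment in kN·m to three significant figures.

γ = ρg = 1000 × 9.81 = 9810 N/m³ = 9.81 kN/m³.
The centroid of a semicircle lies 4r/(3π) = 0.848826 m from the diameter, here below the top edge, so the centroid depth is h_c = 1.2 + 0.848826 = 2.04883 m.
A = πr²/2 = π × 2²/2 = 6.28319 m².
Resultant F = γ·h_c·A = 9.81 × 2.04883 × 6.28319 = 126.286 kN.
I_c = (π/8 − 8/(9π))·r⁴ = 0.109757 × 2⁴ = 1.75611 m⁴.
Centre of pressure: y_p = y_c + I_c/(y_c·A) = 2.04883 + 1.75611/(2.04883 × 6.28319) = 2.04883 + 0.136416 = 2.18525 m along the plane.
The resultant acts 0.848826 + 0.136416 = 0.985242 m (along the plate) below the hinge at the top edge, so the moment about the hinge is M = F × 0.985242 = 126.286 × 0.985242 = 124.422 kN·m.

M ≈ 124 kN·m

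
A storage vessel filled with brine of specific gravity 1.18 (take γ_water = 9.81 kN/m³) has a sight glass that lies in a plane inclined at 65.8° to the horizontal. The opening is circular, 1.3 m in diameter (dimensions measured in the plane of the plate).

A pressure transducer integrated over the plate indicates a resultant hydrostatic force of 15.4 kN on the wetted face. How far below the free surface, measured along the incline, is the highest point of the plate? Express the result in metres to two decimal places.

γ = 1.18 × 9.81 = 11.5758 kN/m³.
A = π(0.65)² = 1.32732 m².
From F = γ·h_c·A, the centroid depth is h_c = 15.4/(11.5758 × 1.32732) = 1.00229 m.
Let θ = 65.8° be the plate's angle to the horizontal; measure y along the incline from where the plane meets the free surface. Vertical depth h = y·sinθ with sinθ = 0.912120.
Along the incline, y_c = h_c/sinθ = 1.00229/0.912120 = 1.09886 m.
The centroid is at the centre, 0.65 m below the top of the plate, so the highest point sits at y_top = 1.09886 − 0.65 = 0.44886 m along the incline.

y_top ≈ 0.45 m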